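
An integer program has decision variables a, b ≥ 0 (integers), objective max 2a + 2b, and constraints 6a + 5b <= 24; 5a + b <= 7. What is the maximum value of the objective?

The continuous relaxation peaks at (0, 4.8) with value 9.60; rounding to a feasible lattice point costs some objective.
(a,b)=(0,4): 6·0+5·4=20≤24, 5·0+1·4=4≤7, objective 8.
(a,b)=(0,3): 6·0+5·3=15≤24, 5·0+1·3=3≤7, objective 6.
No feasible integer point exceeds 8.

8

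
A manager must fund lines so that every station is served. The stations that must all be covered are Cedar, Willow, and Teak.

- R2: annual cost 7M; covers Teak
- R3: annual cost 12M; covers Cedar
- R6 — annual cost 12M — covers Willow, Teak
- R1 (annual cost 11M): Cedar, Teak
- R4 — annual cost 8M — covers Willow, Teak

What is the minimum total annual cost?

19

This is a weighted set-cover instance.
Choose R1 and R4: together they cover Cedar, Willow, Teak — every station.
Total annual cost: 11 + 8 = 19.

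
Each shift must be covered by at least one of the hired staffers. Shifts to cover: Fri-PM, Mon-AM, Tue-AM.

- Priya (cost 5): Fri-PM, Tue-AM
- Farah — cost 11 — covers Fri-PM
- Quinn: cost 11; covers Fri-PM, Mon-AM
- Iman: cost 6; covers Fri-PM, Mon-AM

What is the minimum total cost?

11

This is an integer covering problem.
Choose Priya and Iman: together they cover Fri-PM, Mon-AM, Tue-AM — every shift.
Total cost: 5 + 6 = 11.
No cover costs less than 11.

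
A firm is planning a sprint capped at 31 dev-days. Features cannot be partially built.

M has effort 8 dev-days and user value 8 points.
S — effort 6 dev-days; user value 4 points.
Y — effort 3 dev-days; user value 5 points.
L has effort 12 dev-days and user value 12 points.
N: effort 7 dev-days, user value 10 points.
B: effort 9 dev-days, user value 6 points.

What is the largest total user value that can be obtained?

35

Y + L + N + B: effort 3 + 12 + 7 + 9 = 31 ≤ 31, user value 5 + 12 + 10 + 6 = 33.
S + Y + L + N: effort 6 + 3 + 12 + 7 = 28 ≤ 31, user value 4 + 5 + 12 + 10 = 31.
M + Y + L + N: effort 8 + 3 + 12 + 7 = 30 ≤ 31, user value 8 + 5 + 12 + 10 = 35.
Best is M, Y, L, and N with total user value 35.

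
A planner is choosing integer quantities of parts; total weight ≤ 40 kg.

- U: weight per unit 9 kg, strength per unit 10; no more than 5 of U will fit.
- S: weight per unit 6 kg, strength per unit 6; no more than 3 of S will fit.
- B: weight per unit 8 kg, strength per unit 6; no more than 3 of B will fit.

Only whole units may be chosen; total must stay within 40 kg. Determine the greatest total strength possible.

Take 3×U and 2×S: weight 39 ≤ 40, strength 3·10 + 2·6 = 42.
No other integer combination yields more.

42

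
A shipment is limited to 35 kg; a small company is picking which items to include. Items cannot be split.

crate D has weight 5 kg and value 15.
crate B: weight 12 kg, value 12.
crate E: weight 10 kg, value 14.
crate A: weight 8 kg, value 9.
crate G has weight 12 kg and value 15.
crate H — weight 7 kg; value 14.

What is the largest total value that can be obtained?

Allowing fractional choices, the relaxed optimum would be about 59.1, but items are indivisible.
crate D + crate E + crate G + crate H: weight 5 + 10 + 12 + 7 = 34 ≤ 35, value 15 + 14 + 15 + 14 = 58.
crate D + crate B + crate E + crate H: weight 5 + 12 + 10 + 7 = 34 ≤ 35, value 15 + 12 + 14 + 14 = 55.
Best is crate D, crate E, crate G, and crate H with total value 58.

58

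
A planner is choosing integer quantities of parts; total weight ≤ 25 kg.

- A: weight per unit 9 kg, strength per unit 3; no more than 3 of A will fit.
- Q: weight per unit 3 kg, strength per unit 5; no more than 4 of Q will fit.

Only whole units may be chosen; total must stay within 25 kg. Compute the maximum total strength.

This is a bounded integer knapsack.
1×A and 4×Q: weight 21 ≤ 25, strength 1·3 + 4·5 = 23.
4×Q: weight 12 ≤ 25, strength 4·5 = 20.
Best is 23.

23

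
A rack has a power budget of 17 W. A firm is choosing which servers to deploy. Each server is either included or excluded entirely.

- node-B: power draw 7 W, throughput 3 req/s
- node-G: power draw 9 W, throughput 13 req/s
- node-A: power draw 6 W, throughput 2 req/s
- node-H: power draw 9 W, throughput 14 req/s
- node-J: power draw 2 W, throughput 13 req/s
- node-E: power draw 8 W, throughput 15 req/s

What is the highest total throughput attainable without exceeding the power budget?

31

Allowing fractional choices, the relaxed optimum would be about 38.9, but servers are indivisible.
node-A + node-J + node-E: power draw 6 + 2 + 8 = 16 ≤ 17, throughput 2 + 13 + 15 = 30.
node-B + node-J + node-E: power draw 7 + 2 + 8 = 17 ≤ 17, throughput 3 + 13 + 15 = 31.
node-A + node-H + node-J: power draw 6 + 9 + 2 = 17 ≤ 17, throughput 2 + 14 + 13 = 29.
Best is node-B, node-J, and node-E with total throughput 31.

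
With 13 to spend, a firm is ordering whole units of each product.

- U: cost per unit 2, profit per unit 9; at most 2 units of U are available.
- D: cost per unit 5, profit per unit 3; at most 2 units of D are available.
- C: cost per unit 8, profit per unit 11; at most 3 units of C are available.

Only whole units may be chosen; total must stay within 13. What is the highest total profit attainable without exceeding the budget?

29

U has the best ratio (9/2); taking only U gives at most 2×9 = 18 (stopped by the supply cap of 2).
Mixing does better — 2×U and 1×C: cost 12 ≤ 13, profit 2·9 + 1·11 = 29.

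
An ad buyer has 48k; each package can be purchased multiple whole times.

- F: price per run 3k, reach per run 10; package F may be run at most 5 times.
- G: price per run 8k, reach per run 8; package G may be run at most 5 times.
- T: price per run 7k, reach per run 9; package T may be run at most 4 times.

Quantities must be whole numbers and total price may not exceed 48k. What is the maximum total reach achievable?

86

Take 5×F and 4×T: price 43 ≤ 48, reach 5·10 + 4·9 = 86.
F has the best ratio (10/3) and is taken to its limit of 5; remaining capacity is filled optimally with the others.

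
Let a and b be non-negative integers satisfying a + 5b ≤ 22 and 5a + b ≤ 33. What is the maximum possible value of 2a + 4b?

24

The continuous relaxation peaks at (5.96, 3.21) with value 24.75; rounding to a feasible lattice point costs some objective.
(a,b)=(6,3): 1·6+5·3=21≤22, 5·6+1·3=33≤33, objective 24.
(a,b)=(5,3): 1·5+5·3=20≤22, 5·5+1·3=28≤33, objective 22.
(a,b)=(6,2): 1·6+5·2=16≤22, 5·6+1·2=32≤33, objective 20.
(a,b)=(4,3): 1·4+5·3=19≤22, 5·4+1·3=23≤33, objective 20.
No feasible integer point exceeds 24.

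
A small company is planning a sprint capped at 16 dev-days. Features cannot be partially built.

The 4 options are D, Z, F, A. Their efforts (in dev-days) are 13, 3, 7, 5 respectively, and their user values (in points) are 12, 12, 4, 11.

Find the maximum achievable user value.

27

Take Z, F, and A: effort 3 + 7 + 5 = 15 ≤ 16, user value 12 + 4 + 11 = 27.
No other feasible combination does better.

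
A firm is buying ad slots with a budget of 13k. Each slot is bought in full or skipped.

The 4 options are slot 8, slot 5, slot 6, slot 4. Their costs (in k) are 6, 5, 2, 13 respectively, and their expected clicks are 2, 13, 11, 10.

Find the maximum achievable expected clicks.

26

Take slot 8, slot 5, and slot 6: cost 6 + 5 + 2 = 13 ≤ 13, expected clicks 2 + 13 + 11 = 26.
No other feasible combination does better.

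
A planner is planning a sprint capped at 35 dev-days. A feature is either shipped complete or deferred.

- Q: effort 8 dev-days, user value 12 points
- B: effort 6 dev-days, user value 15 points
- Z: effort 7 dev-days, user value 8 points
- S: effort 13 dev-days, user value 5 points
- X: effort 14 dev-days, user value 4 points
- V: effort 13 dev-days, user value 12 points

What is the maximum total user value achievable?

Treat it as a binary knapsack problem.
Q + B + Z + S: effort 8 + 6 + 7 + 13 = 34 ≤ 35, user value 12 + 15 + 8 + 5 = 40.
Q + B + Z + V: effort 8 + 6 + 7 + 13 = 34 ≤ 35, user value 12 + 15 + 8 + 12 = 47.
Best is Q, B, Z, and V with total user value 47.

47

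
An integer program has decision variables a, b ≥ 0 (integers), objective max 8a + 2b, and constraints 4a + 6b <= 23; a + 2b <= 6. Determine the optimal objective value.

The continuous relaxation peaks at (5.75, 0) with value 46.00; rounding to a feasible lattice point costs some objective.
(a,b)=(5,0): 4·5+6·0=20≤23, 1·5+2·0=5≤6, objective 40.
(a,b)=(4,1): 4·4+6·1=22≤23, 1·4+2·1=6≤6, objective 34.
(a,b)=(4,0): 4·4+6·0=16≤23, 1·4+2·0=4≤6, objective 32.
The best lattice point is (5,0), giving 40.

40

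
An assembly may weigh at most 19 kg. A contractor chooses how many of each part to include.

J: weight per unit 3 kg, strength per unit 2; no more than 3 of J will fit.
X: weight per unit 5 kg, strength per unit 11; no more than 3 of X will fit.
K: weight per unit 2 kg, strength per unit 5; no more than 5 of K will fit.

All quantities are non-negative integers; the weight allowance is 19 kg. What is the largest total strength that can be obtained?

This is a bounded integer knapsack.
K has the best ratio (5/2); taking only K gives at most 5×5 = 25 (stopped by the supply cap of 5).
Mixing does better — 3×X and 2×K: weight 19 ≤ 19, strength 3·11 + 2·5 = 43.

43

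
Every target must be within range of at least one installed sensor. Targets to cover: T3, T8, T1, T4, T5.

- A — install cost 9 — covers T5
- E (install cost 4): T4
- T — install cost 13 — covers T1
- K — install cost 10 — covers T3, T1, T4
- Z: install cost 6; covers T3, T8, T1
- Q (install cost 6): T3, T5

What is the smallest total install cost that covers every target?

16

Choose E, Z, and Q: together they cover T3, T8, T1, T4, T5 — every target.
Total install cost: 4 + 6 + 6 = 16.
No cover costs less than 16.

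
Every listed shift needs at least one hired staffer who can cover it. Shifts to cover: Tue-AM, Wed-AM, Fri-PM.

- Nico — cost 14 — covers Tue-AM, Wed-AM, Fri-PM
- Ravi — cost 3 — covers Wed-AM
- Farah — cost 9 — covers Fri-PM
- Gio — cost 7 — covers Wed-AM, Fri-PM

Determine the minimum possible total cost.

14

Nico alone covers Tue-AM, Wed-AM, Fri-PM — every shift.
Total cost: 14.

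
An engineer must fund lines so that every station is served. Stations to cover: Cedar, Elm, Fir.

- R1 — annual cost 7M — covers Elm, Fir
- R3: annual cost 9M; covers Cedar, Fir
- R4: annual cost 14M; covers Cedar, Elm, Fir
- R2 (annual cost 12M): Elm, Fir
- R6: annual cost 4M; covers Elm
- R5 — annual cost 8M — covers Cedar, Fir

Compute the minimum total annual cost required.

The greedy cost-per-new-station heuristic would pick R1 and R5 for 15, but a cheaper cover exists.
Choose R6 and R5: together they cover Cedar, Elm, Fir — every station.
Total annual cost: 4 + 8 = 12.
No cover costs less than 12.

12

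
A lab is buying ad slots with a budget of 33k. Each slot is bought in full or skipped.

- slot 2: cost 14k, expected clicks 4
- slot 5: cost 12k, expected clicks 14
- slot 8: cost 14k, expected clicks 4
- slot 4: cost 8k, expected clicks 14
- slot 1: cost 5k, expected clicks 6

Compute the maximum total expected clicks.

34

This is an integer program with binary decision variables.
slot 2 + slot 4 + slot 1: cost 14 + 8 + 5 = 27 ≤ 33, expected clicks 4 + 14 + 6 = 24.
slot 5 + slot 4 + slot 1: cost 12 + 8 + 5 = 25 ≤ 33, expected clicks 14 + 14 + 6 = 34.
slot 5 + slot 4: cost 12 + 8 = 20 ≤ 33, expected clicks 14 + 14 = 28.
Best is slot 5, slot 4, and slot 1 with total expected clicks 34.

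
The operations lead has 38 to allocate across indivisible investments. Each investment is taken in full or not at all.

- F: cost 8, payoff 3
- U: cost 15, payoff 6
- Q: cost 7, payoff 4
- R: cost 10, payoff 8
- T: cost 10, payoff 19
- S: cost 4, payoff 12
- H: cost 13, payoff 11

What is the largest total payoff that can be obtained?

50

F + T + S + H: cost 8 + 10 + 4 + 13 = 35 ≤ 38, payoff 3 + 19 + 12 + 11 = 45.
R + T + S + H: cost 10 + 10 + 4 + 13 = 37 ≤ 38, payoff 8 + 19 + 12 + 11 = 50.
Q + T + S + H: cost 7 + 10 + 4 + 13 = 34 ≤ 38, payoff 4 + 19 + 12 + 11 = 46.
Best is R, T, S, and H with total payoff 50.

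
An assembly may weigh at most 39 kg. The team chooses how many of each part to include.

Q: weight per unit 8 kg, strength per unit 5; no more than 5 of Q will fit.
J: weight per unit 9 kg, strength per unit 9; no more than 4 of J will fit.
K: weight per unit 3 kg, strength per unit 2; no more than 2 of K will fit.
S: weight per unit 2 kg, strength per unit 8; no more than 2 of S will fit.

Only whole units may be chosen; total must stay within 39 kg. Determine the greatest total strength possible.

48

S has the best ratio (8/2); taking only S gives at most 2×8 = 16 (stopped by the supply cap of 2).
Mixing does better — 1×Q, 3×J, and 2×S: weight 39 ≤ 39, strength 1·5 + 3·9 + 2·8 = 48.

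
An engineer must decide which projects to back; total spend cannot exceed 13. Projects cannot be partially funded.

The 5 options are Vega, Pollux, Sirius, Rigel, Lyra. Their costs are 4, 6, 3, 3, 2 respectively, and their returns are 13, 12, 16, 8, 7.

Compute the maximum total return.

44

This is an integer program with binary decision variables.
Vega + Pollux + Sirius: cost 4 + 6 + 3 = 13 ≤ 13, return 13 + 12 + 16 = 41.
Vega + Sirius + Rigel: cost 4 + 3 + 3 = 10 ≤ 13, return 13 + 16 + 8 = 37.
Vega + Sirius + Rigel + Lyra: cost 4 + 3 + 3 + 2 = 12 ≤ 13, return 13 + 16 + 8 + 7 = 44.
Best is Vega, Sirius, Rigel, and Lyra with total return 44.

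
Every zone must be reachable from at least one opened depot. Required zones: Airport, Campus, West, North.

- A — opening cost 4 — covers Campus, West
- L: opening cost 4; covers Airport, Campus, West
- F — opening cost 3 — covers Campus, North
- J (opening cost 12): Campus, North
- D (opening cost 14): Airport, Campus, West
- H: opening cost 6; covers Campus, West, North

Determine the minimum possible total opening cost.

7

Choose L and F: together they cover Airport, Campus, West, North — every zone.
Total opening cost: 4 + 3 = 7.
No cover costs less than 7.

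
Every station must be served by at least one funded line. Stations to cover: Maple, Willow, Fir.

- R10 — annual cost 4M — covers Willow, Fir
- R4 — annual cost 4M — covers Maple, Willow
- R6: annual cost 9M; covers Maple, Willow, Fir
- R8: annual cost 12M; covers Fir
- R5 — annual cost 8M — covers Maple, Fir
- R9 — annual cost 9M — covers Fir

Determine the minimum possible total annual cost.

8

Choose R10 and R4: together they cover Maple, Willow, Fir — every station.
Total annual cost: 4 + 4 = 8.
No cover costs less than 8.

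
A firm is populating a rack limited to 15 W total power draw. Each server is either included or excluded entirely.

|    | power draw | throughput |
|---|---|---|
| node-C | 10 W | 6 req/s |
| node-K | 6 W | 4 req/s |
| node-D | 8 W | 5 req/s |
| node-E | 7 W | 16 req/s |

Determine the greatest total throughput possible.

21

Treat it as a binary knapsack problem.
Allowing fractional choices, the relaxed optimum would be about 21.2, but servers are indivisible.
node-D + node-E: power draw 8 + 7 = 15 ≤ 15, throughput 5 + 16 = 21.
node-K + node-E: power draw 6 + 7 = 13 ≤ 15, throughput 4 + 16 = 20.
Best is node-D and node-E with total throughput 21.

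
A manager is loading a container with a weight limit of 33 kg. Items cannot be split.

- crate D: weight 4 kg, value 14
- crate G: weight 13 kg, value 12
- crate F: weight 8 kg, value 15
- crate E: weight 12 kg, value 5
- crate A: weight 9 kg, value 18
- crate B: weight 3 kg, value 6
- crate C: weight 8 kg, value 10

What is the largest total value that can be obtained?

Treat it as a binary knapsack problem.
Allowing fractional choices, the relaxed optimum would be about 63.9, but items are indivisible.
crate D + crate F + crate A + crate B: weight 4 + 8 + 9 + 3 = 24 ≤ 33, value 14 + 15 + 18 + 6 = 53.
crate D + crate F + crate A + crate C: weight 4 + 8 + 9 + 8 = 29 ≤ 33, value 14 + 15 + 18 + 10 = 57.
crate D + crate F + crate A + crate B + crate C: weight 4 + 8 + 9 + 3 + 8 = 32 ≤ 33, value 14 + 15 + 18 + 6 + 10 = 63.
Best is crate D, crate F, crate A, crate B, and crate C with total value 63.

63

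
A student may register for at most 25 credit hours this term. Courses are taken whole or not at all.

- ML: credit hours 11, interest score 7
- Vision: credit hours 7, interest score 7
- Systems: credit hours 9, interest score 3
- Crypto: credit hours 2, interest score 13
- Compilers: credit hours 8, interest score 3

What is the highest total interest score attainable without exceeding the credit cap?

27

Allowing fractional choices, the relaxed optimum would be about 28.9, but courses are indivisible.
ML + Vision + Crypto: credit hours 11 + 7 + 2 = 20 ≤ 25, interest score 7 + 7 + 13 = 27.
Vision + Crypto + Compilers: credit hours 7 + 2 + 8 = 17 ≤ 25, interest score 7 + 13 + 3 = 23.
Vision + Systems + Crypto: credit hours 7 + 9 + 2 = 18 ≤ 25, interest score 7 + 3 + 13 = 23.
Best is ML, Vision, and Crypto with total interest score 27.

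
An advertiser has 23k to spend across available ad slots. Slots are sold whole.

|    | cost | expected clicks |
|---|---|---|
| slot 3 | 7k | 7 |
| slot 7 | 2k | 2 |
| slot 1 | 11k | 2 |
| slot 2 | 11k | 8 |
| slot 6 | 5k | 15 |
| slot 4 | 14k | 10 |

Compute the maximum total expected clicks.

Allowing fractional choices, the relaxed optimum would be about 30.5, but ad slots are indivisible.
slot 3 + slot 2 + slot 6: cost 7 + 11 + 5 = 23 ≤ 23, expected clicks 7 + 8 + 15 = 30.
slot 7 + slot 2 + slot 6: cost 2 + 11 + 5 = 18 ≤ 23, expected clicks 2 + 8 + 15 = 25.
slot 7 + slot 6 + slot 4: cost 2 + 5 + 14 = 21 ≤ 23, expected clicks 2 + 15 + 10 = 27.
Best is slot 3, slot 2, and slot 6 with total expected clicks 30.

30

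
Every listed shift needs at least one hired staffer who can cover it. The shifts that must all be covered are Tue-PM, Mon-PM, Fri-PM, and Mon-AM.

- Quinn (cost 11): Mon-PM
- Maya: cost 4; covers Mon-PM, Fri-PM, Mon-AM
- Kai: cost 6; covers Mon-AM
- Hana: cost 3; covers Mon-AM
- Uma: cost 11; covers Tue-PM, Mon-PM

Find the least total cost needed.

15

This is an integer covering problem.
Choose Maya and Uma: together they cover Tue-PM, Mon-PM, Fri-PM, Mon-AM — every shift.
Total cost: 4 + 11 = 15.
No cover costs less than 15.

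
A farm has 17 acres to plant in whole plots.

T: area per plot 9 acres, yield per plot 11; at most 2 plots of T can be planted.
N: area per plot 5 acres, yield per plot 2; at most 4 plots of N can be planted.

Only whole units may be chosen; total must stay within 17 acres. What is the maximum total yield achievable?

13

Take 1×T and 1×N: area 14 ≤ 17, yield 1·11 + 1·2 = 13.
No other integer combination yields more.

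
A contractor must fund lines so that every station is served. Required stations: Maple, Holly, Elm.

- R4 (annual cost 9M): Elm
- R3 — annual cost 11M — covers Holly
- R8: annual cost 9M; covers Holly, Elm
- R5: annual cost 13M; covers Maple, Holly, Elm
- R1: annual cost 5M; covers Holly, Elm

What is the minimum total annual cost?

13

The greedy cost-per-new-station heuristic would pick R1 and R5 for 18, but a cheaper cover exists.
R5 alone covers Maple, Holly, Elm — every station.
Total annual cost: 13.
No cover costs less than 13.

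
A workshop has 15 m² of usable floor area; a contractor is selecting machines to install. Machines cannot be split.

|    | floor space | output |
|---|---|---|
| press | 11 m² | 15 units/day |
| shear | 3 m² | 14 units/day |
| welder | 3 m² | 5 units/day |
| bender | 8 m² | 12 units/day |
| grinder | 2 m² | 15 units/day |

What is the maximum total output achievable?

41

This is an integer program with binary decision variables.
Allowing fractional choices, the relaxed optimum would be about 44.5, but machines are indivisible.
shear + bender + grinder: floor space 3 + 8 + 2 = 13 ≤ 15, output 14 + 12 + 15 = 41.
shear + welder + grinder: floor space 3 + 3 + 2 = 8 ≤ 15, output 14 + 5 + 15 = 34.
Best is shear, bender, and grinder with total output 41.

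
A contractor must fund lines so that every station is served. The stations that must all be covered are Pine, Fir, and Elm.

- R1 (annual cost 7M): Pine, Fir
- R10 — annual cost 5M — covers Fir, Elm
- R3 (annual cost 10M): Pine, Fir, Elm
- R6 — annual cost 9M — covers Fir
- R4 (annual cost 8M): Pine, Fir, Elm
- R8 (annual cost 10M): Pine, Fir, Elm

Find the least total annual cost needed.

8

This is an integer covering problem.
R4 alone covers Pine, Fir, Elm — every station.
Total annual cost: 8.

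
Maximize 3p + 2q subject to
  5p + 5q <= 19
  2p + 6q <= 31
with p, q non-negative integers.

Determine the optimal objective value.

Relaxing integrality, the LP optimum is 11.40 at (p,q) = (3.8, 0), which is not an integer point.
(p,q)=(3,0): 5·3+5·0=15≤19, 2·3+6·0=6≤31, objective 9.
(p,q)=(2,1): 5·2+5·1=15≤19, 2·2+6·1=10≤31, objective 8.
The best lattice point is (3,0), giving 9.

9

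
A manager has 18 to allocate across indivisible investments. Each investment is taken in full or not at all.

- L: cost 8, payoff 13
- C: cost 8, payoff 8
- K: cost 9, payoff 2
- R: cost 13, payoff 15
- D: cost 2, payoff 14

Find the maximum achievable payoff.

Allowing fractional choices, the relaxed optimum would be about 36.2, but investments are indivisible.
R + D: cost 13 + 2 = 15 ≤ 18, payoff 15 + 14 = 29.
L + D: cost 8 + 2 = 10 ≤ 18, payoff 13 + 14 = 27.
L + C + D: cost 8 + 8 + 2 = 18 ≤ 18, payoff 13 + 8 + 14 = 35.
Best is L, C, and D with total payoff 35.

35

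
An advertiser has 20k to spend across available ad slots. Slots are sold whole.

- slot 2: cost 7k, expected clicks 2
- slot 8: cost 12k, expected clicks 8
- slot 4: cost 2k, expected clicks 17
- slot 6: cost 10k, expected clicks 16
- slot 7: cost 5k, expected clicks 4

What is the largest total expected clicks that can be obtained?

Treat it as a binary knapsack problem.
slot 4 + slot 6: cost 2 + 10 = 12 ≤ 20, expected clicks 17 + 16 = 33.
slot 4 + slot 6 + slot 7: cost 2 + 10 + 5 = 17 ≤ 20, expected clicks 17 + 16 + 4 = 37.
slot 2 + slot 4 + slot 6: cost 7 + 2 + 10 = 19 ≤ 20, expected clicks 2 + 17 + 16 = 35.
Best is slot 4, slot 6, and slot 7 with total expected clicks 37.

37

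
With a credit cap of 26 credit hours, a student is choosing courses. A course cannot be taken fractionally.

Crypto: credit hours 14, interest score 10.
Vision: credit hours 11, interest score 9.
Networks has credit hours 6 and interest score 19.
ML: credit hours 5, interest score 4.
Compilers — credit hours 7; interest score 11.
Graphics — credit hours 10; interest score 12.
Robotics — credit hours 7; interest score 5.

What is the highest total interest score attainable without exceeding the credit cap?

Take Networks, Compilers, and Graphics: credit hours 6 + 7 + 10 = 23 ≤ 26, interest score 19 + 11 + 12 = 42.
No other feasible combination does better.

42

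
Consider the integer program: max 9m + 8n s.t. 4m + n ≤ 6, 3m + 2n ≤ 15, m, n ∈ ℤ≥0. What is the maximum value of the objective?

48

(m,n)=(0,6): 4·0+1·6=6≤6, 3·0+2·6=12≤15, objective 48.
(m,n)=(0,5): 4·0+1·5=5≤6, 3·0+2·5=10≤15, objective 40.
Maximum is 48 at (m,n)=(0,6).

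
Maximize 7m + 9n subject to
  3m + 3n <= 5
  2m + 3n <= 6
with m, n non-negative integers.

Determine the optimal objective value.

(m,n)=(0,1) is feasible, giving 9.
(m,n)=(1,0) is feasible, giving 7.
(m,n)=(0,0) is feasible, giving 0.
No feasible integer point exceeds 9.

9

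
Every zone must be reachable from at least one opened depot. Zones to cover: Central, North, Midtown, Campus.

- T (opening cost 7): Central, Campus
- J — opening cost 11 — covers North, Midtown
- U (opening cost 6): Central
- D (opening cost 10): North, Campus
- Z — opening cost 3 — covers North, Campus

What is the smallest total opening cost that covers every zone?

18

The greedy cost-per-new-zone heuristic would pick Z, U, and J for 20, but a cheaper cover exists.
Choose T and J: together they cover Central, North, Midtown, Campus — every zone.
Total opening cost: 7 + 11 = 18.
No cover costs less than 18.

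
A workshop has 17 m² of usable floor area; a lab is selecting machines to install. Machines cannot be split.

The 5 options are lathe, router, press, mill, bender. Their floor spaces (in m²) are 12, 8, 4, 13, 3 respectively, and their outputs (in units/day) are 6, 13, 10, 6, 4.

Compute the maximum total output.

Take router, press, and bender: floor space 8 + 4 + 3 = 15 ≤ 17, output 13 + 10 + 4 = 27.
No other feasible combination does better.

27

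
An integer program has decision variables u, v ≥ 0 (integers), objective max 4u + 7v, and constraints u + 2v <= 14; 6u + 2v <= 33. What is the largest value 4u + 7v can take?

50

The continuous relaxation peaks at (3.8, 5.1) with value 50.90; rounding to a feasible lattice point costs some objective.
(u,v)=(2,6) is feasible, giving 50.
(u,v)=(3,5) is feasible, giving 47.
(u,v)=(1,6) is feasible, giving 46.
No feasible integer point exceeds 50.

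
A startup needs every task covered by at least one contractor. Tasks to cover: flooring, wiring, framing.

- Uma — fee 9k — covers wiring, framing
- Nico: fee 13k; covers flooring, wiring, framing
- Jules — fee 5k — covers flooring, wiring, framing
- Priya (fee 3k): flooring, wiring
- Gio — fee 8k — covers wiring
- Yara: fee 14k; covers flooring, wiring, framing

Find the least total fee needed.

The greedy cost-per-new-task heuristic would pick Priya and Jules for 8, but a cheaper cover exists.
Jules alone covers flooring, wiring, framing — every task.
Total fee: 5.
No cover costs less than 5.

5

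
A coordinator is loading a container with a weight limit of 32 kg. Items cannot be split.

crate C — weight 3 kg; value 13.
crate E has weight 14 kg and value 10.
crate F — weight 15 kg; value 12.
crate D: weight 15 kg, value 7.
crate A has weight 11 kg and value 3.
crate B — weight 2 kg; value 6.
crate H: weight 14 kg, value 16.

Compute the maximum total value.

41

This is an integer program with binary decision variables.
crate C + crate F + crate H: weight 3 + 15 + 14 = 32 ≤ 32, value 13 + 12 + 16 = 41.
crate C + crate A + crate B + crate H: weight 3 + 11 + 2 + 14 = 30 ≤ 32, value 13 + 3 + 6 + 16 = 38.
crate C + crate E + crate H: weight 3 + 14 + 14 = 31 ≤ 32, value 13 + 10 + 16 = 39.
Best is crate C, crate F, and crate H with total value 41.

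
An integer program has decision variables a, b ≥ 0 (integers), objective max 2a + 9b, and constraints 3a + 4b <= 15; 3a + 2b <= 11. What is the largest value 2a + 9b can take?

29

The continuous relaxation peaks at (0, 3.75) with value 33.75; rounding to a feasible lattice point costs some objective.
(a,b)=(1,3): 3·1+4·3=15≤15, 3·1+2·3=9≤11, objective 29.
(a,b)=(0,3): 3·0+4·3=12≤15, 3·0+2·3=6≤11, objective 27.
(a,b)=(2,2): 3·2+4·2=14≤15, 3·2+2·2=10≤11, objective 22.
(a,b)=(1,2): 3·1+4·2=11≤15, 3·1+2·2=7≤11, objective 20.
Maximum is 29 at (a,b)=(1,3).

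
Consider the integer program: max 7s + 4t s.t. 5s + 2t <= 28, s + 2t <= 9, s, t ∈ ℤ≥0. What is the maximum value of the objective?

Relaxing integrality, the LP optimum is 41.75 at (s,t) = (4.75, 2.12), which is not an integer point.
(s,t)=(5,1): 5·5+2·1=27≤28, 1·5+2·1=7≤9, objective 39.
(s,t)=(4,2): 5·4+2·2=24≤28, 1·4+2·2=8≤9, objective 36.
(s,t)=(5,0): 5·5+2·0=25≤28, 1·5+2·0=5≤9, objective 35.
(s,t)=(3,3): 5·3+2·3=21≤28, 1·3+2·3=9≤9, objective 33.
Maximum is 39 at (s,t)=(5,1).

39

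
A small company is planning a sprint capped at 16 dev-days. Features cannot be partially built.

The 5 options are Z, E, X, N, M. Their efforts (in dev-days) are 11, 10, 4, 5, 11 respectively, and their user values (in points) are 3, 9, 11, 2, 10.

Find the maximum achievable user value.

Allowing fractional choices, the relaxed optimum would be about 21.9, but features are indivisible.
X + M: effort 4 + 11 = 15 ≤ 16, user value 11 + 10 = 21.
Z + X: effort 11 + 4 = 15 ≤ 16, user value 3 + 11 = 14.
E + X: effort 10 + 4 = 14 ≤ 16, user value 9 + 11 = 20.
Best is X and M with total user value 21.

21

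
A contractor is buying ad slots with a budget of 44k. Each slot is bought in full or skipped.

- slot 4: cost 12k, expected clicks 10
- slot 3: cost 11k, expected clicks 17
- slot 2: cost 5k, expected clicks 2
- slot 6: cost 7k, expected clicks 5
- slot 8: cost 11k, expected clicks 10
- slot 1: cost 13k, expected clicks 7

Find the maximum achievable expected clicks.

This is a 0-1 knapsack instance.
Allowing fractional choices, the relaxed optimum would be about 43.6, but ad slots are indivisible.
slot 4 + slot 3 + slot 6 + slot 8: cost 12 + 11 + 7 + 11 = 41 ≤ 44, expected clicks 10 + 17 + 5 + 10 = 42.
slot 4 + slot 3 + slot 2 + slot 8: cost 12 + 11 + 5 + 11 = 39 ≤ 44, expected clicks 10 + 17 + 2 + 10 = 39.
slot 3 + slot 6 + slot 8 + slot 1: cost 11 + 7 + 11 + 13 = 42 ≤ 44, expected clicks 17 + 5 + 10 + 7 = 39.
Best is slot 4, slot 3, slot 6, and slot 8 with total expected clicks 42.

42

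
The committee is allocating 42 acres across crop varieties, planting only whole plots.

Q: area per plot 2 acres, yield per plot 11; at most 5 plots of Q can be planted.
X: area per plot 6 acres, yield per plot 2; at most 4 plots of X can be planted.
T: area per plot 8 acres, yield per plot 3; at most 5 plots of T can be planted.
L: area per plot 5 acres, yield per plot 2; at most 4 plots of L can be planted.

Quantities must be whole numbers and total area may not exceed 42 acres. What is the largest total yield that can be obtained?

67

Q has the best ratio (11/2); taking only Q gives at most 5×11 = 55 (stopped by the supply cap of 5).
Mixing does better — 5×Q, 2×T, and 3×L: area 41 ≤ 42, yield 5·11 + 2·3 + 3·2 = 67.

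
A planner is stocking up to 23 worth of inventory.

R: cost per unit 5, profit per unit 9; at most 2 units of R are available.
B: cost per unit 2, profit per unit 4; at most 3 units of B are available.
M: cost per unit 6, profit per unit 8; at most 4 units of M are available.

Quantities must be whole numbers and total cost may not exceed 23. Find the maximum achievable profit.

38

This is a bounded integer knapsack.
1×R, 3×B, and 2×M: cost 23 ≤ 23, profit 1·9 + 3·4 + 2·8 = 37.
2×R, 3×B, and 1×M: cost 22 ≤ 23, profit 2·9 + 3·4 + 1·8 = 38.
Best is 38.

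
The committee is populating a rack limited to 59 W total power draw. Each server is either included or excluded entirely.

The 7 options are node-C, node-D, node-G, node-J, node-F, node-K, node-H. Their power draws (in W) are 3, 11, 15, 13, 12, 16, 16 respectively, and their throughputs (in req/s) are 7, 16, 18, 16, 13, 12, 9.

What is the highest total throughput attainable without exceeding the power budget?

70

Allowing fractional choices, the relaxed optimum would be about 73.8, but servers are indivisible.
node-C + node-D + node-G + node-F + node-K: power draw 3 + 11 + 15 + 12 + 16 = 57 ≤ 59, throughput 7 + 16 + 18 + 13 + 12 = 66.
node-C + node-D + node-G + node-J + node-K: power draw 3 + 11 + 15 + 13 + 16 = 58 ≤ 59, throughput 7 + 16 + 18 + 16 + 12 = 69.
node-C + node-D + node-G + node-J + node-F: power draw 3 + 11 + 15 + 13 + 12 = 54 ≤ 59, throughput 7 + 16 + 18 + 16 + 13 = 70.
Best is node-C, node-D, node-G, node-J, and node-F with total throughput 70.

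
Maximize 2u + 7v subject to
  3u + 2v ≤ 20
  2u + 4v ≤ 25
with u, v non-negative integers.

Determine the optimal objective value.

42

The continuous relaxation peaks at (0, 6.25) with value 43.75; rounding to a feasible lattice point costs some objective.
(u,v)=(0,6): 3·0+2·6=12≤20, 2·0+4·6=24≤25, objective 42.
(u,v)=(1,5): 3·1+2·5=13≤20, 2·1+4·5=22≤25, objective 37.
No feasible integer point exceeds 42.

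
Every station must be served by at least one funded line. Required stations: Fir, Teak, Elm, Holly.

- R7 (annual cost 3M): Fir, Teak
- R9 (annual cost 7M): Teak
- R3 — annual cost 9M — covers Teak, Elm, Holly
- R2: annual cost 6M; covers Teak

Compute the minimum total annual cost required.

Choose R7 and R3: together they cover Fir, Teak, Elm, Holly — every station.
Total annual cost: 3 + 9 = 12.
No cover costs less than 12.

12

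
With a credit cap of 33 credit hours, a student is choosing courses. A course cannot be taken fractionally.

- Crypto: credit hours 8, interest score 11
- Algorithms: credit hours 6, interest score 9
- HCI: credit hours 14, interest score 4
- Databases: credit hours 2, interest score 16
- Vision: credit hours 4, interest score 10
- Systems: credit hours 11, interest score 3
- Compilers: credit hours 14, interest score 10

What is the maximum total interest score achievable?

Take Crypto, Algorithms, Databases, Vision, and Systems: credit hours 8 + 6 + 2 + 4 + 11 = 31 ≤ 33, interest score 11 + 9 + 16 + 10 + 3 = 49.
No other feasible combination does better.

49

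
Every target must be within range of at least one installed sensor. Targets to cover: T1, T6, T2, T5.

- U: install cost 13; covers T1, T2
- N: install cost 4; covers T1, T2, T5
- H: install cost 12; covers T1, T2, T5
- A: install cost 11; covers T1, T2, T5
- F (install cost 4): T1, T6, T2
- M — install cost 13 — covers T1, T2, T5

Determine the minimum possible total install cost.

8

Choose N and F: together they cover T1, T6, T2, T5 — every target.
Total install cost: 4 + 4 = 8.
No cover costs less than 8.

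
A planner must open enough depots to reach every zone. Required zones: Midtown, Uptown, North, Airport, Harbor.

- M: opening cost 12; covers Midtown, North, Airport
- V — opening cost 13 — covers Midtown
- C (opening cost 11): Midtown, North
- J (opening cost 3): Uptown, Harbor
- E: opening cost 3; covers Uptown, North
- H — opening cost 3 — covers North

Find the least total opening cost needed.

15

Choose M and J: together they cover Midtown, Uptown, North, Airport, Harbor — every zone.
Total opening cost: 12 + 3 = 15.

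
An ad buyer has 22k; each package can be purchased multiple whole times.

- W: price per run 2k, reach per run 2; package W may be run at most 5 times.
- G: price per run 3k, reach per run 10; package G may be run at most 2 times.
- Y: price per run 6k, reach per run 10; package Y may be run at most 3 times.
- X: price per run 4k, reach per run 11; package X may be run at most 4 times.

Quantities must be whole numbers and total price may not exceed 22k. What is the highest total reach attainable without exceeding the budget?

G has the best ratio (10/3); taking only G gives at most 2×10 = 20 (stopped by the supply cap of 2).
Mixing does better — 2×G and 4×X: price 22 ≤ 22, reach 2·10 + 4·11 = 64.

64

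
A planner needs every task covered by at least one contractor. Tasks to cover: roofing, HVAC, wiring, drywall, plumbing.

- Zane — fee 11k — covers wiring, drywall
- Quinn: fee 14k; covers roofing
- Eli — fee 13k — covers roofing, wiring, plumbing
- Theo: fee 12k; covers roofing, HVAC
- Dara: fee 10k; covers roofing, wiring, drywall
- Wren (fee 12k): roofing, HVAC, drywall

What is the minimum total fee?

25

The greedy cost-per-new-task heuristic would pick Dara, Theo, and Eli for 35, but a cheaper cover exists.
Choose Eli and Wren: together they cover roofing, HVAC, wiring, drywall, plumbing — every task.
Total fee: 13 + 12 = 25.
No cover costs less than 25.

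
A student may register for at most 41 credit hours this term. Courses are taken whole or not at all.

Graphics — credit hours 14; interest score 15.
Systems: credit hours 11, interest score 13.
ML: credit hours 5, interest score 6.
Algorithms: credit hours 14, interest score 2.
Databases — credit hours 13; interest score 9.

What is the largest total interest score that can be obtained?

37

Graphics + Systems + ML: credit hours 14 + 11 + 5 = 30 ≤ 41, interest score 15 + 13 + 6 = 34.
Graphics + ML + Databases: credit hours 14 + 5 + 13 = 32 ≤ 41, interest score 15 + 6 + 9 = 30.
Graphics + Systems + Databases: credit hours 14 + 11 + 13 = 38 ≤ 41, interest score 15 + 13 + 9 = 37.
Best is Graphics, Systems, and Databases with total interest score 37.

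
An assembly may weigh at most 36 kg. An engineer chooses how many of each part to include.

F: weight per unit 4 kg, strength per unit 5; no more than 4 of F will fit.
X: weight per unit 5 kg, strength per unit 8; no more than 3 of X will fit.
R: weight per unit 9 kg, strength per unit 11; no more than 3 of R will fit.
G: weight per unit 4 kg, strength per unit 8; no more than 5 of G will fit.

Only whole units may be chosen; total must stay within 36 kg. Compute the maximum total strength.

64

1×F, 2×X, and 5×G: weight 34 ≤ 36, strength 1·5 + 2·8 + 5·8 = 61.
3×X and 5×G: weight 35 ≤ 36, strength 3·8 + 5·8 = 64.
Best is 64.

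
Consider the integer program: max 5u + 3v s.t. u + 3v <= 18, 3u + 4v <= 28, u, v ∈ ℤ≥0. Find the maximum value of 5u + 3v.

45

(u,v)=(9,0): 1·9+3·0=9≤18, 3·9+4·0=27≤28, objective 45.
(u,v)=(8,1): 1·8+3·1=11≤18, 3·8+4·1=28≤28, objective 43.
(u,v)=(8,0): 1·8+3·0=8≤18, 3·8+4·0=24≤28, objective 40.
The best lattice point is (9,0), giving 45.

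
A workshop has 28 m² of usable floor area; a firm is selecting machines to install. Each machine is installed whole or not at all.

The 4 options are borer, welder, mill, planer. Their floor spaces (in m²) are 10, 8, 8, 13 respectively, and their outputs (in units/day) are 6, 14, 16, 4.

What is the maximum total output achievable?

Treat it as a binary knapsack problem.
borer + welder + mill: floor space 10 + 8 + 8 = 26 ≤ 28, output 6 + 14 + 16 = 36.
borer + mill: floor space 10 + 8 = 18 ≤ 28, output 6 + 16 = 22.
welder + mill: floor space 8 + 8 = 16 ≤ 28, output 14 + 16 = 30.
Best is borer, welder, and mill with total output 36.

36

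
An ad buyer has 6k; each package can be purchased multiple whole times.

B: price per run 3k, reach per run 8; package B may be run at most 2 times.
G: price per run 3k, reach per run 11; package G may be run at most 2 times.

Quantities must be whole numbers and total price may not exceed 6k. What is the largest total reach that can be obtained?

2×G: price 6 ≤ 6, reach 2·11 = 22.
1×B and 1×G: price 6 ≤ 6, reach 1·8 + 1·11 = 19.
Best is 22.

22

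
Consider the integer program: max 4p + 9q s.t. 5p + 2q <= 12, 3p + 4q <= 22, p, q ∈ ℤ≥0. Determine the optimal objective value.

(p,q)=(0,5) is feasible, giving 45.
(p,q)=(0,4) is feasible, giving 36.
No feasible integer point exceeds 45.

45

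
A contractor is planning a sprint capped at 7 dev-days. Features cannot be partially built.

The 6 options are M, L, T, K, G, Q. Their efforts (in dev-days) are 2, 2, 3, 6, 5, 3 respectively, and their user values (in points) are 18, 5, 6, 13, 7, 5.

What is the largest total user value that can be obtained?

29

Take M, L, and T: effort 2 + 2 + 3 = 7 ≤ 7, user value 18 + 5 + 6 = 29.
No other feasible combination does better.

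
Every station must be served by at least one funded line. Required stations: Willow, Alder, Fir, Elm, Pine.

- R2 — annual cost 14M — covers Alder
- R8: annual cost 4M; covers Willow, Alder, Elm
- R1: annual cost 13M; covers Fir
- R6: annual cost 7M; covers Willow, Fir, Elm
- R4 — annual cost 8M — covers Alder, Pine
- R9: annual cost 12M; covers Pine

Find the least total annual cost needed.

15

This is an integer covering problem.
Choose R6 and R4: together they cover Willow, Alder, Fir, Elm, Pine — every station.
Total annual cost: 7 + 8 = 15.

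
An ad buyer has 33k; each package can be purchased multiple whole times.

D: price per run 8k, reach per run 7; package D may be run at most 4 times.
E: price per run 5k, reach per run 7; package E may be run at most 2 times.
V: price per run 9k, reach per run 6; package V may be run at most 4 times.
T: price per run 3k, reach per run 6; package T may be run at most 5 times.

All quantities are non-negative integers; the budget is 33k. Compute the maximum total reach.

T has the best ratio (6/3); taking only T gives at most 5×6 = 30 (stopped by the supply cap of 5).
Mixing does better — 1×D, 2×E, and 5×T: price 33 ≤ 33, reach 1·7 + 2·7 + 5·6 = 51.

51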